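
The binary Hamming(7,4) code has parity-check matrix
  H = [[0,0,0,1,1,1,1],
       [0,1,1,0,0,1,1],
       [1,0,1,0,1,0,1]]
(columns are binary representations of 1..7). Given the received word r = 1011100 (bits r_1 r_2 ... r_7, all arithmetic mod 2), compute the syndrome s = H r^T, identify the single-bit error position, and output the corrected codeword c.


s = (0, 1, 1)^T, error position = 3, corrected codeword c = 1001100

Compute s = H r^T mod 2 one row at a time:
  s_1 = 1 + 1 + 0 + 0 = 2 ≡ 0 (mod 2).
  s_2 = 0 + 1 + 0 + 0 = 1 ≡ 1 (mod 2).
  s_3 = 1 + 1 + 1 + 0 = 3 ≡ 1 (mod 2).
s = (0, 1, 1)^T — this equals column 3 of H (binary 011), so error is at position 3.
Correct: flip bit 3 of r = 1011100 to get c = 1001100.


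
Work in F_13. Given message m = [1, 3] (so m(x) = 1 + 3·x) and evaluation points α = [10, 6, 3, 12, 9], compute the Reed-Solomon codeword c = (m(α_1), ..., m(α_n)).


c = [5, 6, 10, 11, 2]

Message polynomial: m(x) = 1 + 3·x (mod 13).
For each evaluation point α_i, compute m(α_i) mod 13:
  α_1 = 10: Horner steps 3 → 5, so m(10) = 5.
  α_2 = 6: Horner steps 3 → 6, so m(6) = 6.
  α_3 = 3: Horner steps 3 → 10, so m(3) = 10.
  α_4 = 12: Horner steps 3 → 11, so m(12) = 11.
  α_5 = 9: Horner steps 3 → 2, so m(9) = 2.
Codeword c = [5, 6, 10, 11, 2] ∈ F_13^5.


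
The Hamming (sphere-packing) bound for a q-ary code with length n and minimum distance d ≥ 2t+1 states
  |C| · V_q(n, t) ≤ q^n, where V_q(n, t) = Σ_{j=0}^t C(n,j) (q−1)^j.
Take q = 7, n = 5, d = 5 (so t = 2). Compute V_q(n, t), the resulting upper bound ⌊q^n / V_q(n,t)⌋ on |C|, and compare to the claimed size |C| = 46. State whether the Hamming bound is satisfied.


V_q(n, t) = 391, q^n = 16807, Hamming bound = 42, |C| = 46 > bound (violated).

Step 1: Compute V_q(n, t) = Σ_{j=0}^2 C(n, j) (q−1)^j.
  j = 0: C(5,0)·(6)^0 = 1·1 = 1.
  j = 1: C(5,1)·(6)^1 = 5·6 = 30.
  j = 2: C(5,2)·(6)^2 = 10·36 = 360.
  V_q(n, t) = 1 + 30 + 360 = 391.
Step 2: q^n = 7^5 = 16807.
Step 3: Hamming bound ⌊q^n / V_q(n,t)⌋ = ⌊16807/391⌋ = 42.
Step 4: Compare |C| = 46 to 42: violated.
The claimed |C| lies above the Hamming bound, so no 7-ary code of length 5 with d ≥ 5 can have 46 codewords.


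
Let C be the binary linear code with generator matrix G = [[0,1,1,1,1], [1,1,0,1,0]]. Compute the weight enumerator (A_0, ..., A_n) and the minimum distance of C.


Weight distribution: A_0 = 1, A_3 = 2, A_4 = 1. Minimum distance d = 3.

Enumerate all 2^2 = 4 messages m ∈ F_2^2.
For each, compute codeword c = mG in F_2^5, then tally its weight.
  m = 00 → c = 00000, weight = 0.
  m = 10 → c = 01111, weight = 4.
  m = 01 → c = 11010, weight = 3.
  m = 11 → c = 10101, weight = 3.
Tally weights:
  weight 0: 1 codewords.
  weight 3: 2 codewords.
  weight 4: 1 codewords.
Minimum distance d = smallest w > 0 with A_w > 0 = 3.
Sanity: Σ A_w = 4 = 2^2 = 4 ✓.


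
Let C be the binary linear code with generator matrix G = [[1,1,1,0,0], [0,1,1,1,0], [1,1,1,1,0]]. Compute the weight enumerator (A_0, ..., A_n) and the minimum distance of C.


Weight distribution: A_0 = 1, A_1 = 2, A_2 = 2, A_3 = 2, A_4 = 1. Minimum distance d = 1.

Enumerate all 2^3 = 8 messages m ∈ F_2^3.
For each, compute codeword c = mG in F_2^5, then tally its weight.
  m = 000 → c = 00000, weight = 0.
  m = 100 → c = 11100, weight = 3.
  m = 010 → c = 01110, weight = 3.
  m = 110 → c = 10010, weight = 2.
  m = 001 → c = 11110, weight = 4.
  m = 101 → c = 00010, weight = 1.
  m = 011 → c = 10000, weight = 1.
  m = 111 → c = 01100, weight = 2.
Tally weights:
  weight 0: 1 codewords.
  weight 1: 2 codewords.
  weight 2: 2 codewords.
  weight 3: 2 codewords.
  weight 4: 1 codewords.
Minimum distance d = smallest w > 0 with A_w > 0 = 1.
Sanity: Σ A_w = 8 = 2^3 = 8 ✓.


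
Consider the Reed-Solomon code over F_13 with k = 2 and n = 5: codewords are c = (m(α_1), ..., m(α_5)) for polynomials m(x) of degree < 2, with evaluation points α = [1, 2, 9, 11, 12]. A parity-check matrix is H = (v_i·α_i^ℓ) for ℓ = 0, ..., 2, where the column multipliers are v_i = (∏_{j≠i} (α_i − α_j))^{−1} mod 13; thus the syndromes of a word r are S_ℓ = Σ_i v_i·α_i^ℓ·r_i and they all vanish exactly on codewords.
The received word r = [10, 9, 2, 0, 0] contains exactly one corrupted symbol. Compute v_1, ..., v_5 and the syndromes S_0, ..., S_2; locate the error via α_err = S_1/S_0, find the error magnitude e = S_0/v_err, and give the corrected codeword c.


S = (8, 5, 8), error at position 5, error magnitude e = 1, c = [10, 9, 2, 0, 12].

Step 1: column multipliers v_i = (∏_{j≠i}(α_i − α_j))^{−1} mod 13.
  i = 1 (α = 1): (1−2)(1−9)(1−11)(1−12) = (−1)·(−8)·(−10)·(−11) = 880 ≡ 9, so v_1 = 9^{−1} = 3 (mod 13).
  i = 2 (α = 2): (2−1)(2−9)(2−11)(2−12) = 1·(−7)·(−9)·(−10) = −630 ≡ 7, so v_2 = 7^{−1} = 2 (mod 13).
  i = 3 (α = 9): (9−1)(9−2)(9−11)(9−12) = 8·7·(−2)·(−3) = 336 ≡ 11, so v_3 = 11^{−1} = 6 (mod 13).
  i = 4 (α = 11): (11−1)(11−2)(11−9)(11−12) = 10·9·2·(−1) = −180 ≡ 2, so v_4 = 2^{−1} = 7 (mod 13).
  i = 5 (α = 12): (12−1)(12−2)(12−9)(12−11) = 11·10·3·1 = 330 ≡ 5, so v_5 = 5^{−1} = 8 (mod 13).
  v = [3, 2, 6, 7, 8].
Step 2: syndromes of r = [10, 9, 2, 0, 0] (all sums mod 13).
  S_0 = Σ v_i r_i = 3·10 + 2·9 + 6·2 + 7·0 + 8·0 = 60 ≡ 8.
  S_1 = Σ v_i α_i r_i = 3·1·10 + 2·2·9 + 6·9·2 + 7·11·0 + 8·12·0 = 174 ≡ 5.
  α_i^2 mod 13 = [1, 4, 3, 4, 1].
  S_2 = Σ v_i α_i^2 r_i = 3·1·10 + 2·4·9 + 6·3·2 + 7·4·0 + 8·1·0 = 138 ≡ 8.
  S = (8, 5, 8) ≠ 0, so r is not a codeword (an error is present).
Step 3: locate the error. For a single error e at position i, S_ℓ = v_i·e·α_i^ℓ, so α_err = S_1/S_0.
  S_0^{−1} = 8^{−1} = 5 (mod 13), so α_err = 5·5 = 25 ≡ 12 = α_5. Error position i = 5.
  Consistency check: S_2/S_1 = 8·8 = 64 ≡ 12 = α_err ✓ (single-error assumption holds).
Step 4: error magnitude e = S_0/v_5 = S_0·∏_{j≠5}(α_5 − α_j) = 8·5 = 40 ≡ 1 (mod 13).
Step 5: correct position 5: c_5 = r_5 − e = 0 − 1 ≡ 12 (mod 13). Hence c = [10, 9, 2, 0, 12].
  Check: interpolating c through the α_i gives m(x) = 11 + 12·x (degree < 2) with m(α_i) = c_i for every i, so c is indeed a codeword.


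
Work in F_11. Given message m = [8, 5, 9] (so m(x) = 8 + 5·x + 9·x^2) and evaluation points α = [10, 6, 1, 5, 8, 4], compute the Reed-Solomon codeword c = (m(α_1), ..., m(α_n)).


c = [1, 10, 0, 5, 8, 7]

Message polynomial: m(x) = 8 + 5·x + 9·x^2 (mod 11).
For each evaluation point α_i, compute m(α_i) mod 11:
  α_1 = 10: Horner steps 9 → 7 → 1, so m(10) = 1.
  α_2 = 6: Horner steps 9 → 4 → 10, so m(6) = 10.
  α_3 = 1: Horner steps 9 → 3 → 0, so m(1) = 0.
  α_4 = 5: Horner steps 9 → 6 → 5, so m(5) = 5.
  α_5 = 8: Horner steps 9 → 0 → 8, so m(8) = 8.
  α_6 = 4: Horner steps 9 → 8 → 7, so m(4) = 7.
Codeword c = [1, 10, 0, 5, 8, 7] ∈ F_11^6.


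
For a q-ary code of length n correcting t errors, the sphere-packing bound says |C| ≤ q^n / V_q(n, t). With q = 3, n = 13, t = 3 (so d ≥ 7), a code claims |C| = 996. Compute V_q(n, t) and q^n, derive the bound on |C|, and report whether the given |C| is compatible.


V_q(n, t) = 2627, q^n = 1594323, Hamming bound = 606, |C| = 996 > bound (violated).

Step 1: Compute V_q(n, t) = Σ_{j=0}^3 C(n, j) (q−1)^j.
  j = 0: C(13,0)·(2)^0 = 1·1 = 1.
  j = 1: C(13,1)·(2)^1 = 13·2 = 26.
  j = 2: C(13,2)·(2)^2 = 78·4 = 312.
  j = 3: C(13,3)·(2)^3 = 286·8 = 2288.
  V_q(n, t) = 1 + 26 + 312 + 2288 = 2627.
Step 2: q^n = 3^13 = 1594323.
Step 3: Hamming bound ⌊q^n / V_q(n,t)⌋ = ⌊1594323/2627⌋ = 606.
Step 4: Compare |C| = 996 to 606: violated.
The claimed |C| lies above the Hamming bound, so no 3-ary code of length 13 with d ≥ 7 can have 996 codewords.


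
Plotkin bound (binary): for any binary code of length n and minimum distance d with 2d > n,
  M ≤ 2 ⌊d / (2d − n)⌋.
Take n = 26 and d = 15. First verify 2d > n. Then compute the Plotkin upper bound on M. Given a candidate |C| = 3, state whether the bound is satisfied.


Plotkin bound M ≤ 6; given |C| = 3 ≤ bound (satisfied).

Check applicability: 2d = 30, n = 26.
2d − n = 4 > 0, so Plotkin applies.
Compute d/(2d−n) = 15/4 ≈ 3.7500.
⌊d/(2d−n)⌋ = 3.
Plotkin bound: M ≤ 2·3 = 6.
Given |C| = 3, check: satisfied.
This |C| is below the Plotkin bound.


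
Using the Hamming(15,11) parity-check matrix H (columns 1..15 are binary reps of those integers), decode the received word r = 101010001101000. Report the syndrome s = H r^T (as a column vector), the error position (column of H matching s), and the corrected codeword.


s = (1, 0, 0, 0)^T, error position = 8, corrected codeword c = 101010011101000

Compute s = H r^T mod 2 one row at a time:
  s_1 = 0 + 1 + 1 + 0 + 1 + 0 + 0 + 0 = 3 ≡ 1 (mod 2).
  s_2 = 0 + 1 + 0 + 0 + 1 + 0 + 0 + 0 = 2 ≡ 0 (mod 2).
  s_3 = 0 + 1 + 0 + 0 + 1 + 0 + 0 + 0 = 2 ≡ 0 (mod 2).
  s_4 = 1 + 1 + 1 + 0 + 1 + 0 + 0 + 0 = 4 ≡ 0 (mod 2).
s = (1, 0, 0, 0)^T — this equals column 8 of H (binary 1000), so error is at position 8.
Correct: flip bit 8 of r = 101010001101000 to get c = 101010011101000.


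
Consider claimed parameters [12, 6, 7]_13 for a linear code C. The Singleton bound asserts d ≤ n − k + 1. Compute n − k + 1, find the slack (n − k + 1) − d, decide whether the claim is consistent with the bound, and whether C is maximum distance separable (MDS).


Singleton RHS = n − k + 1 = 7, slack = 0, bound satisfied, MDS.

Singleton bound: d ≤ n − k + 1.
Here n = 12, k = 6, so n − k + 1 = 7.
Given d = 7, check d ≤ 7: YES.
Slack = (n − k + 1) − d = 0.
The code is MDS (slack = 0).
Description: the claimed parameters are [12, 6, 7]_13; such a code would be MDS (meets Singleton bound).


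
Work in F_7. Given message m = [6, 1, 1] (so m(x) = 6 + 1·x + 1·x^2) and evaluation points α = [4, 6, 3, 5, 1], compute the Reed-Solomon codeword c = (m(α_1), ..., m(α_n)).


c = [5, 6, 4, 1, 1]

Message polynomial: m(x) = 6 + 1·x + 1·x^2 (mod 7).
For each evaluation point α_i, compute m(α_i) mod 7:
  α_1 = 4: Horner steps 1 → 5 → 5, so m(4) = 5.
  α_2 = 6: Horner steps 1 → 0 → 6, so m(6) = 6.
  α_3 = 3: Horner steps 1 → 4 → 4, so m(3) = 4.
  α_4 = 5: Horner steps 1 → 6 → 1, so m(5) = 1.
  α_5 = 1: Horner steps 1 → 2 → 1, so m(1) = 1.
Codeword c = [5, 6, 4, 1, 1] ∈ F_7^5.


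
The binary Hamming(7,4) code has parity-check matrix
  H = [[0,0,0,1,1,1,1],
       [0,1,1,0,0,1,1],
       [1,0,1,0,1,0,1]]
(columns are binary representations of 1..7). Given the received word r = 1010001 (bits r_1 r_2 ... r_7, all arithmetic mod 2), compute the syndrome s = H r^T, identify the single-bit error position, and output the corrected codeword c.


s = (1, 0, 1)^T, error position = 5, corrected codeword c = 1010101

Compute s = H r^T mod 2 one row at a time:
  s_1 = 0 + 0 + 0 + 1 = 1 ≡ 1 (mod 2).
  s_2 = 0 + 1 + 0 + 1 = 2 ≡ 0 (mod 2).
  s_3 = 1 + 1 + 0 + 1 = 3 ≡ 1 (mod 2).
s = (1, 0, 1)^T — this equals column 5 of H (binary 101), so error is at position 5.
Correct: flip bit 5 of r = 1010001 to get c = 1010101.


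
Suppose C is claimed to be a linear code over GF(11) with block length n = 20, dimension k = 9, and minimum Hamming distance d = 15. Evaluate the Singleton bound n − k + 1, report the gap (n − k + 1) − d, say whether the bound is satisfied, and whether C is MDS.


Singleton RHS = n − k + 1 = 12, slack = -3, bound violated (no such code; not MDS).

Singleton bound: d ≤ n − k + 1.
Here n = 20, k = 9, so n − k + 1 = 12.
Given d = 15, check d ≤ 12: NO.
Slack = (n − k + 1) − d = -3.
The slack is negative: d = 15 exceeds n − k + 1 = 12 by 3, so the Singleton bound is violated and no linear [20, 9, 15]_11 code can exist. In particular it is not MDS (MDS requires d = n − k + 1 exactly).
Description: the claimed parameters are [20, 9, 15]_11; such a code would be impossible (violates the Singleton bound).


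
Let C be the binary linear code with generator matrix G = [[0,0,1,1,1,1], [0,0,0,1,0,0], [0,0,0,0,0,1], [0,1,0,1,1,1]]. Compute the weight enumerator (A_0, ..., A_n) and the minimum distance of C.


Weight distribution: A_0 = 1, A_1 = 2, A_2 = 4, A_3 = 6, A_4 = 3. Minimum distance d = 1.

Enumerate all 2^4 = 16 messages m ∈ F_2^4.
For each, compute codeword c = mG in F_2^6, then tally its weight.
  m = 0000 → c = 000000, weight = 0.
  m = 1000 → c = 001111, weight = 4.
  m = 0100 → c = 000100, weight = 1.
  m = 1100 → c = 001011, weight = 3.
  m = 0010 → c = 000001, weight = 1.
  m = 1010 → c = 001110, weight = 3.
  m = 0110 → c = 000101, weight = 2.
  m = 1110 → c = 001010, weight = 2.
  m = 0001 → c = 010111, weight = 4.
  m = 1001 → c = 011000, weight = 2.
  m = 0101 → c = 010011, weight = 3.
  m = 1101 → c = 011100, weight = 3.
  m = 0011 → c = 010110, weight = 3.
  m = 1011 → c = 011001, weight = 3.
  m = 0111 → c = 010010, weight = 2.
  m = 1111 → c = 011101, weight = 4.
Tally weights:
  weight 0: 1 codewords.
  weight 1: 2 codewords.
  weight 2: 4 codewords.
  weight 3: 6 codewords.
  weight 4: 3 codewords.
Minimum distance d = smallest w > 0 with A_w > 0 = 1.
Sanity: Σ A_w = 16 = 2^4 = 16 ✓.


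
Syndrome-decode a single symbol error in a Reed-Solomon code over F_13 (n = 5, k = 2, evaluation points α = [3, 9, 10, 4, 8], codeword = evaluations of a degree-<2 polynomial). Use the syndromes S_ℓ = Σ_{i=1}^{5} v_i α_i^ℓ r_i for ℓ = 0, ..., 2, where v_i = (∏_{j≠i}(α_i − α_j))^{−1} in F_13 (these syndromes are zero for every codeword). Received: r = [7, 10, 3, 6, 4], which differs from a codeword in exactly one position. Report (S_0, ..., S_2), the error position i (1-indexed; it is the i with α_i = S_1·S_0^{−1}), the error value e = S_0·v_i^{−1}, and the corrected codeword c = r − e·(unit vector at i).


S = (10, 4, 12), error at position 1, error magnitude e = 7, c = [0, 10, 3, 6, 4].

Step 1: column multipliers v_i = (∏_{j≠i}(α_i − α_j))^{−1} mod 13.
  i = 1 (α = 3): (3−9)(3−10)(3−4)(3−8) = (−6)·(−7)·(−1)·(−5) = 210 ≡ 2, so v_1 = 2^{−1} = 7 (mod 13).
  i = 2 (α = 9): (9−3)(9−10)(9−4)(9−8) = 6·(−1)·5·1 = −30 ≡ 9, so v_2 = 9^{−1} = 3 (mod 13).
  i = 3 (α = 10): (10−3)(10−9)(10−4)(10−8) = 7·1·6·2 = 84 ≡ 6, so v_3 = 6^{−1} = 11 (mod 13).
  i = 4 (α = 4): (4−3)(4−9)(4−10)(4−8) = 1·(−5)·(−6)·(−4) = −120 ≡ 10, so v_4 = 10^{−1} = 4 (mod 13).
  i = 5 (α = 8): (8−3)(8−9)(8−10)(8−4) = 5·(−1)·(−2)·4 = 40 ≡ 1, so v_5 = 1^{−1} = 1 (mod 13).
  v = [7, 3, 11, 4, 1].
Step 2: syndromes of r = [7, 10, 3, 6, 4] (all sums mod 13).
  S_0 = Σ v_i r_i = 7·7 + 3·10 + 11·3 + 4·6 + 1·4 = 140 ≡ 10.
  S_1 = Σ v_i α_i r_i = 7·3·7 + 3·9·10 + 11·10·3 + 4·4·6 + 1·8·4 = 875 ≡ 4.
  α_i^2 mod 13 = [9, 3, 9, 3, 12].
  S_2 = Σ v_i α_i^2 r_i = 7·9·7 + 3·3·10 + 11·9·3 + 4·3·6 + 1·12·4 = 948 ≡ 12.
  S = (10, 4, 12) ≠ 0, so r is not a codeword (an error is present).
Step 3: locate the error. For a single error e at position i, S_ℓ = v_i·e·α_i^ℓ, so α_err = S_1/S_0.
  S_0^{−1} = 10^{−1} = 4 (mod 13), so α_err = 4·4 = 16 ≡ 3 = α_1. Error position i = 1.
  Consistency check: S_2/S_1 = 12·10 = 120 ≡ 3 = α_err ✓ (single-error assumption holds).
Step 4: error magnitude e = S_0/v_1 = S_0·∏_{j≠1}(α_1 − α_j) = 10·2 = 20 ≡ 7 (mod 13).
Step 5: correct position 1: c_1 = r_1 − e = 7 − 7 ≡ 0 (mod 13). Hence c = [0, 10, 3, 6, 4].
  Check: interpolating c through the α_i gives m(x) = 8 + 6·x (degree < 2) with m(α_i) = c_i for every i, so c is indeed a codeword.


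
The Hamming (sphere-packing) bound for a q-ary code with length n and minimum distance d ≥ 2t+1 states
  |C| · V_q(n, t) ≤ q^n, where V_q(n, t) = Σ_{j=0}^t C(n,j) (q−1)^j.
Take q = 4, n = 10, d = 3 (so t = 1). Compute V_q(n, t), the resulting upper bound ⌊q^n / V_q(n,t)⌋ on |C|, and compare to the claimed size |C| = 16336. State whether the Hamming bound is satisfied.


V_q(n, t) = 31, q^n = 1048576, Hamming bound = 33825, |C| = 16336 ≤ bound (satisfied).

Step 1: Compute V_q(n, t) = Σ_{j=0}^1 C(n, j) (q−1)^j.
  j = 0: C(10,0)·(3)^0 = 1·1 = 1.
  j = 1: C(10,1)·(3)^1 = 10·3 = 30.
  V_q(n, t) = 1 + 30 = 31.
Step 2: q^n = 4^10 = 1048576.
Step 3: Hamming bound ⌊q^n / V_q(n,t)⌋ = ⌊1048576/31⌋ = 33825.
Step 4: Compare |C| = 16336 to 33825: satisfied.
The claimed |C| lies below the Hamming bound.


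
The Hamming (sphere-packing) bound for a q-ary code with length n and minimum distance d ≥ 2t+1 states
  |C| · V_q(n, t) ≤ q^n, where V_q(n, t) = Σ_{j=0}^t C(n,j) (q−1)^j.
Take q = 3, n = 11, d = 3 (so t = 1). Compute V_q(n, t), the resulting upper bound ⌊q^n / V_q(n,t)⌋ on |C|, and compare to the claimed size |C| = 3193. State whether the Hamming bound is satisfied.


V_q(n, t) = 23, q^n = 177147, Hamming bound = 7702, |C| = 3193 ≤ bound (satisfied).

Step 1: Compute V_q(n, t) = Σ_{j=0}^1 C(n, j) (q−1)^j.
  j = 0: C(11,0)·(2)^0 = 1·1 = 1.
  j = 1: C(11,1)·(2)^1 = 11·2 = 22.
  V_q(n, t) = 1 + 22 = 23.
Step 2: q^n = 3^11 = 177147.
Step 3: Hamming bound ⌊q^n / V_q(n,t)⌋ = ⌊177147/23⌋ = 7702.
Step 4: Compare |C| = 3193 to 7702: satisfied.
The claimed |C| lies below the Hamming bound.


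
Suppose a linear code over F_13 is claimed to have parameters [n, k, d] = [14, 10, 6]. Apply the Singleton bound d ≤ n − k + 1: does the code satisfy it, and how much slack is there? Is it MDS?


Singleton RHS = n − k + 1 = 5, slack = -1, bound violated (no such code; not MDS).

Singleton bound: d ≤ n − k + 1.
Here n = 14, k = 10, so n − k + 1 = 5.
Given d = 6, check d ≤ 5: NO.
Slack = (n − k + 1) − d = -1.
The slack is negative: d = 6 exceeds n − k + 1 = 5 by 1, so the Singleton bound is violated and no linear [14, 10, 6]_13 code can exist. In particular it is not MDS (MDS requires d = n − k + 1 exactly).
Description: the claimed parameters are [14, 10, 6]_13; such a code would be impossible (violates the Singleton bound).


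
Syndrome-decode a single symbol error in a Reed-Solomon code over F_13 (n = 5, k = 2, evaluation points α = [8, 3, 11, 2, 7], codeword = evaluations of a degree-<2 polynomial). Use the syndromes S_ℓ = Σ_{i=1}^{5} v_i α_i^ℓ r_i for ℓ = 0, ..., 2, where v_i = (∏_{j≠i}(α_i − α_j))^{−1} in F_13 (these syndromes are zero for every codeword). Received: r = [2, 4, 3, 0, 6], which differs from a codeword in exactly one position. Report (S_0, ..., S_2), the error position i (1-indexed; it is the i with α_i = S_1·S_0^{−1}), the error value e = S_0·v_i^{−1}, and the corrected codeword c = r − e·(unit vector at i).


S = (11, 7, 8), error at position 2, error magnitude e = 8, c = [2, 9, 3, 0, 6].

Step 1: column multipliers v_i = (∏_{j≠i}(α_i − α_j))^{−1} mod 13.
  i = 1 (α = 8): (8−3)(8−11)(8−2)(8−7) = 5·(−3)·6·1 = −90 ≡ 1, so v_1 = 1^{−1} = 1 (mod 13).
  i = 2 (α = 3): (3−8)(3−11)(3−2)(3−7) = (−5)·(−8)·1·(−4) = −160 ≡ 9, so v_2 = 9^{−1} = 3 (mod 13).
  i = 3 (α = 11): (11−8)(11−3)(11−2)(11−7) = 3·8·9·4 = 864 ≡ 6, so v_3 = 6^{−1} = 11 (mod 13).
  i = 4 (α = 2): (2−8)(2−3)(2−11)(2−7) = (−6)·(−1)·(−9)·(−5) = 270 ≡ 10, so v_4 = 10^{−1} = 4 (mod 13).
  i = 5 (α = 7): (7−8)(7−3)(7−11)(7−2) = (−1)·4·(−4)·5 = 80 ≡ 2, so v_5 = 2^{−1} = 7 (mod 13).
  v = [1, 3, 11, 4, 7].
Step 2: syndromes of r = [2, 4, 3, 0, 6] (all sums mod 13).
  S_0 = Σ v_i r_i = 1·2 + 3·4 + 11·3 + 4·0 + 7·6 = 89 ≡ 11.
  S_1 = Σ v_i α_i r_i = 1·8·2 + 3·3·4 + 11·11·3 + 4·2·0 + 7·7·6 = 709 ≡ 7.
  α_i^2 mod 13 = [12, 9, 4, 4, 10].
  S_2 = Σ v_i α_i^2 r_i = 1·12·2 + 3·9·4 + 11·4·3 + 4·4·0 + 7·10·6 = 684 ≡ 8.
  S = (11, 7, 8) ≠ 0, so r is not a codeword (an error is present).
Step 3: locate the error. For a single error e at position i, S_ℓ = v_i·e·α_i^ℓ, so α_err = S_1/S_0.
  S_0^{−1} = 11^{−1} = 6 (mod 13), so α_err = 7·6 = 42 ≡ 3 = α_2. Error position i = 2.
  Consistency check: S_2/S_1 = 8·2 = 16 ≡ 3 = α_err ✓ (single-error assumption holds).
Step 4: error magnitude e = S_0/v_2 = S_0·∏_{j≠2}(α_2 − α_j) = 11·9 = 99 ≡ 8 (mod 13).
Step 5: correct position 2: c_2 = r_2 − e = 4 − 8 ≡ 9 (mod 13). Hence c = [2, 9, 3, 0, 6].
  Check: interpolating c through the α_i gives m(x) = 8 + 9·x (degree < 2) with m(α_i) = c_i for every i, so c is indeed a codeword.


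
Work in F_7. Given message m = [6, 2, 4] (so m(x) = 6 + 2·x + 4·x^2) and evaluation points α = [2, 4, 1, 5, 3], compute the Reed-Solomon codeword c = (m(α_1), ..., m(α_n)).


c = [5, 1, 5, 4, 6]

Message polynomial: m(x) = 6 + 2·x + 4·x^2 (mod 7).
For each evaluation point α_i, compute m(α_i) mod 7:
  α_1 = 2: Horner steps 4 → 3 → 5, so m(2) = 5.
  α_2 = 4: Horner steps 4 → 4 → 1, so m(4) = 1.
  α_3 = 1: Horner steps 4 → 6 → 5, so m(1) = 5.
  α_4 = 5: Horner steps 4 → 1 → 4, so m(5) = 4.
  α_5 = 3: Horner steps 4 → 0 → 6, so m(3) = 6.
Codeword c = [5, 1, 5, 4, 6] ∈ F_7^5.


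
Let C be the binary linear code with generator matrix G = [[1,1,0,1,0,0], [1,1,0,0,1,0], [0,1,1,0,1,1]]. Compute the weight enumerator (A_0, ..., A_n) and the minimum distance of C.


Weight distribution: A_0 = 1, A_2 = 1, A_3 = 3, A_4 = 2, A_5 = 1. Minimum distance d = 2.

Enumerate all 2^3 = 8 messages m ∈ F_2^3.
For each, compute codeword c = mG in F_2^6, then tally its weight.
  m = 000 → c = 000000, weight = 0.
  m = 100 → c = 110100, weight = 3.
  m = 010 → c = 110010, weight = 3.
  m = 110 → c = 000110, weight = 2.
  m = 001 → c = 011011, weight = 4.
  m = 101 → c = 101111, weight = 5.
  m = 011 → c = 101001, weight = 3.
  m = 111 → c = 011101, weight = 4.
Tally weights:
  weight 0: 1 codewords.
  weight 2: 1 codewords.
  weight 3: 3 codewords.
  weight 4: 2 codewords.
  weight 5: 1 codewords.
Minimum distance d = smallest w > 0 with A_w > 0 = 2.
Sanity: Σ A_w = 8 = 2^3 = 8 ✓.


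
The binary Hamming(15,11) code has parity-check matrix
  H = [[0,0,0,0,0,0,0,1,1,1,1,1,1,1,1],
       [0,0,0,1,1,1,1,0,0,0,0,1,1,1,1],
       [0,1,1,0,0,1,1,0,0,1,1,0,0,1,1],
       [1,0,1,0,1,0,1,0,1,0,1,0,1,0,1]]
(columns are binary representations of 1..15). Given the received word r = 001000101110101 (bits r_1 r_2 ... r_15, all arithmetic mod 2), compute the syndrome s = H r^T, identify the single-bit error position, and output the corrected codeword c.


s = (1, 1, 1, 0)^T, error position = 14, corrected codeword c = 001000101110111

Compute s = H r^T mod 2 one row at a time:
  s_1 = 0 + 1 + 1 + 1 + 0 + 1 + 0 + 1 = 5 ≡ 1 (mod 2).
  s_2 = 0 + 0 + 0 + 1 + 0 + 1 + 0 + 1 = 3 ≡ 1 (mod 2).
  s_3 = 0 + 1 + 0 + 1 + 1 + 1 + 0 + 1 = 5 ≡ 1 (mod 2).
  s_4 = 0 + 1 + 0 + 1 + 1 + 1 + 1 + 1 = 6 ≡ 0 (mod 2).
s = (1, 1, 1, 0)^T — this equals column 14 of H (binary 1110), so error is at position 14.
Correct: flip bit 14 of r = 001000101110101 to get c = 001000101110111.


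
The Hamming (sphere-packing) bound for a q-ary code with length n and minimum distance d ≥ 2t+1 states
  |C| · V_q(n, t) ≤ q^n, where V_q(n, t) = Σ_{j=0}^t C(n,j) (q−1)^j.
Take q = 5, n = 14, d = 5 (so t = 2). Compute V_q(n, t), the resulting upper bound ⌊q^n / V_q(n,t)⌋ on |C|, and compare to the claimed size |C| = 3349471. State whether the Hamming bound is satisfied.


V_q(n, t) = 1513, q^n = 6103515625, Hamming bound = 4034048, |C| = 3349471 ≤ bound (satisfied).

Step 1: Compute V_q(n, t) = Σ_{j=0}^2 C(n, j) (q−1)^j.
  j = 0: C(14,0)·(4)^0 = 1·1 = 1.
  j = 1: C(14,1)·(4)^1 = 14·4 = 56.
  j = 2: C(14,2)·(4)^2 = 91·16 = 1456.
  V_q(n, t) = 1 + 56 + 1456 = 1513.
Step 2: q^n = 5^14 = 6103515625.
Step 3: Hamming bound ⌊q^n / V_q(n,t)⌋ = ⌊6103515625/1513⌋ = 4034048.
Step 4: Compare |C| = 3349471 to 4034048: satisfied.
The claimed |C| lies below the Hamming bound.


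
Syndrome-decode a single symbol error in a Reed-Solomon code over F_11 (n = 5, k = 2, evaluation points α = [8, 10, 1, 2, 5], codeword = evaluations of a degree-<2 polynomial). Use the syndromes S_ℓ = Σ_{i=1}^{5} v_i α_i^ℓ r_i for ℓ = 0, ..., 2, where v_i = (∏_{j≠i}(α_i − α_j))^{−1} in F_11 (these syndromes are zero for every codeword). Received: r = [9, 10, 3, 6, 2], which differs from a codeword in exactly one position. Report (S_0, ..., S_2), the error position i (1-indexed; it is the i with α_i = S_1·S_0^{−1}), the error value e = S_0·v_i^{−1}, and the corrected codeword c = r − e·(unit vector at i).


S = (8, 8, 8), error at position 3, error magnitude e = 3, c = [9, 10, 0, 6, 2].

Step 1: column multipliers v_i = (∏_{j≠i}(α_i − α_j))^{−1} mod 11.
  i = 1 (α = 8): (8−10)(8−1)(8−2)(8−5) = (−2)·7·6·3 = −252 ≡ 1, so v_1 = 1^{−1} = 1 (mod 11).
  i = 2 (α = 10): (10−8)(10−1)(10−2)(10−5) = 2·9·8·5 = 720 ≡ 5, so v_2 = 5^{−1} = 9 (mod 11).
  i = 3 (α = 1): (1−8)(1−10)(1−2)(1−5) = (−7)·(−9)·(−1)·(−4) = 252 ≡ 10, so v_3 = 10^{−1} = 10 (mod 11).
  i = 4 (α = 2): (2−8)(2−10)(2−1)(2−5) = (−6)·(−8)·1·(−3) = −144 ≡ 10, so v_4 = 10^{−1} = 10 (mod 11).
  i = 5 (α = 5): (5−8)(5−10)(5−1)(5−2) = (−3)·(−5)·4·3 = 180 ≡ 4, so v_5 = 4^{−1} = 3 (mod 11).
  v = [1, 9, 10, 10, 3].
Step 2: syndromes of r = [9, 10, 3, 6, 2] (all sums mod 11).
  S_0 = Σ v_i r_i = 1·9 + 9·10 + 10·3 + 10·6 + 3·2 = 195 ≡ 8.
  S_1 = Σ v_i α_i r_i = 1·8·9 + 9·10·10 + 10·1·3 + 10·2·6 + 3·5·2 = 1152 ≡ 8.
  α_i^2 mod 11 = [9, 1, 1, 4, 3].
  S_2 = Σ v_i α_i^2 r_i = 1·9·9 + 9·1·10 + 10·1·3 + 10·4·6 + 3·3·2 = 459 ≡ 8.
  S = (8, 8, 8) ≠ 0, so r is not a codeword (an error is present).
Step 3: locate the error. For a single error e at position i, S_ℓ = v_i·e·α_i^ℓ, so α_err = S_1/S_0.
  S_0^{−1} = 8^{−1} = 7 (mod 11), so α_err = 8·7 = 56 ≡ 1 = α_3. Error position i = 3.
  Consistency check: S_2/S_1 = 8·7 = 56 ≡ 1 = α_err ✓ (single-error assumption holds).
Step 4: error magnitude e = S_0/v_3 = S_0·∏_{j≠3}(α_3 − α_j) = 8·10 = 80 ≡ 3 (mod 11).
Step 5: correct position 3: c_3 = r_3 − e = 3 − 3 ≡ 0 (mod 11). Hence c = [9, 10, 0, 6, 2].
  Check: interpolating c through the α_i gives m(x) = 5 + 6·x (degree < 2) with m(α_i) = c_i for every i, so c is indeed a codeword.


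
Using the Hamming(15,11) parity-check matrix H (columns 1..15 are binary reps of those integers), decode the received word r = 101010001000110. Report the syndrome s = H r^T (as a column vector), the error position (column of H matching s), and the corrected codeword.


s = (1, 1, 0, 1)^T, error position = 13, corrected codeword c = 101010001000010

Compute s = H r^T mod 2 one row at a time:
  s_1 = 0 + 1 + 0 + 0 + 0 + 1 + 1 + 0 = 3 ≡ 1 (mod 2).
  s_2 = 0 + 1 + 0 + 0 + 0 + 1 + 1 + 0 = 3 ≡ 1 (mod 2).
  s_3 = 0 + 1 + 0 + 0 + 0 + 0 + 1 + 0 = 2 ≡ 0 (mod 2).
  s_4 = 1 + 1 + 1 + 0 + 1 + 0 + 1 + 0 = 5 ≡ 1 (mod 2).
s = (1, 1, 0, 1)^T — this equals column 13 of H (binary 1101), so error is at position 13.
Correct: flip bit 13 of r = 101010001000110 to get c = 101010001000010.


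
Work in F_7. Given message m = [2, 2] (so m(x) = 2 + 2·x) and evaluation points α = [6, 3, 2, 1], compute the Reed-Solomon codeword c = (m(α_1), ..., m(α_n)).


c = [0, 1, 6, 4]

Message polynomial: m(x) = 2 + 2·x (mod 7).
For each evaluation point α_i, compute m(α_i) mod 7:
  α_1 = 6: Horner steps 2 → 0, so m(6) = 0.
  α_2 = 3: Horner steps 2 → 1, so m(3) = 1.
  α_3 = 2: Horner steps 2 → 6, so m(2) = 6.
  α_4 = 1: Horner steps 2 → 4, so m(1) = 4.
Codeword c = [0, 1, 6, 4] ∈ F_7^4.


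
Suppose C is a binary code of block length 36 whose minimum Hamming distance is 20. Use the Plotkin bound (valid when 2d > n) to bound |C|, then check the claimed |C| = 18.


Plotkin bound M ≤ 10; given |C| = 18 > bound (violated).

Check applicability: 2d = 40, n = 36.
2d − n = 4 > 0, so Plotkin applies.
Compute d/(2d−n) = 20/4 ≈ 5.0000.
⌊d/(2d−n)⌋ = 5.
Plotkin bound: M ≤ 2·5 = 10.
Given |C| = 18, check: VIOLATED.
This |C| is above the Plotkin bound, so no binary code with n = 36, d = 20 and 18 codewords exists.


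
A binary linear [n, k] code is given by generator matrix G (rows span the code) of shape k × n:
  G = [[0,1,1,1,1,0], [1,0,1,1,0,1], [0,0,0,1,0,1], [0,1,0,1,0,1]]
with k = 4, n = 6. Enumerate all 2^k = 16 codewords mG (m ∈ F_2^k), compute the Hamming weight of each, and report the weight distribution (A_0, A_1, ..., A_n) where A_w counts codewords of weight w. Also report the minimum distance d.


Weight distribution: A_0 = 1, A_1 = 1, A_2 = 2, A_3 = 6, A_4 = 5, A_5 = 1. Minimum distance d = 1.

Enumerate all 2^4 = 16 messages m ∈ F_2^4.
For each, compute codeword c = mG in F_2^6, then tally its weight.
  m = 0000 → c = 000000, weight = 0.
  m = 1000 → c = 011110, weight = 4.
  m = 0100 → c = 101101, weight = 4.
  m = 1100 → c = 110011, weight = 4.
  m = 0010 → c = 000101, weight = 2.
  m = 1010 → c = 011011, weight = 4.
  m = 0110 → c = 101000, weight = 2.
  m = 1110 → c = 110110, weight = 4.
  m = 0001 → c = 010101, weight = 3.
  m = 1001 → c = 001011, weight = 3.
  m = 0101 → c = 111000, weight = 3.
  m = 1101 → c = 100110, weight = 3.
  m = 0011 → c = 010000, weight = 1.
  m = 1011 → c = 001110, weight = 3.
  m = 0111 → c = 111101, weight = 5.
  m = 1111 → c = 100011, weight = 3.
Tally weights:
  weight 0: 1 codewords.
  weight 1: 1 codewords.
  weight 2: 2 codewords.
  weight 3: 6 codewords.
  weight 4: 5 codewords.
  weight 5: 1 codewords.
Minimum distance d = smallest w > 0 with A_w > 0 = 1.
Sanity: Σ A_w = 16 = 2^4 = 16 ✓.


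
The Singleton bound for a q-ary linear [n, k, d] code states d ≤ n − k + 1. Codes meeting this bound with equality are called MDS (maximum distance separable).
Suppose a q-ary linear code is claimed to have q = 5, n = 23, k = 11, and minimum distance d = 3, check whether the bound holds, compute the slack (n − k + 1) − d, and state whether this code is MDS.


Singleton RHS = n − k + 1 = 13, slack = 10, bound satisfied, not MDS.

Singleton bound: d ≤ n − k + 1.
Here n = 23, k = 11, so n − k + 1 = 13.
Given d = 3, check d ≤ 13: YES.
Slack = (n − k + 1) − d = 10.
The code is NOT MDS (slack = 10 > 0).
Description: the claimed parameters are [23, 11, 3]_5; such a code would be non-MDS.


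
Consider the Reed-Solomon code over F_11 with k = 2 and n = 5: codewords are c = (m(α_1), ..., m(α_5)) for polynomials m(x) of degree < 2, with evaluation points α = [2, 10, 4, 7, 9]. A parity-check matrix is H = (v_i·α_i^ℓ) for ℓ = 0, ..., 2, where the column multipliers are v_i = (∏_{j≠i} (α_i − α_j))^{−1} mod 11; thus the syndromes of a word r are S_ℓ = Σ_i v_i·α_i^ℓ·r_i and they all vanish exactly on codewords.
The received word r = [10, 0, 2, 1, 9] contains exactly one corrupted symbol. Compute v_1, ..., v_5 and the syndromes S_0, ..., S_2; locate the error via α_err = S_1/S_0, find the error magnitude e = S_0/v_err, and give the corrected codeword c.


S = (7, 8, 6), error at position 5, error magnitude e = 5, c = [10, 0, 2, 1, 4].

Step 1: column multipliers v_i = (∏_{j≠i}(α_i − α_j))^{−1} mod 11.
  i = 1 (α = 2): (2−10)(2−4)(2−7)(2−9) = (−8)·(−2)·(−5)·(−7) = 560 ≡ 10, so v_1 = 10^{−1} = 10 (mod 11).
  i = 2 (α = 10): (10−2)(10−4)(10−7)(10−9) = 8·6·3·1 = 144 ≡ 1, so v_2 = 1^{−1} = 1 (mod 11).
  i = 3 (α = 4): (4−2)(4−10)(4−7)(4−9) = 2·(−6)·(−3)·(−5) = −180 ≡ 7, so v_3 = 7^{−1} = 8 (mod 11).
  i = 4 (α = 7): (7−2)(7−10)(7−4)(7−9) = 5·(−3)·3·(−2) = 90 ≡ 2, so v_4 = 2^{−1} = 6 (mod 11).
  i = 5 (α = 9): (9−2)(9−10)(9−4)(9−7) = 7·(−1)·5·2 = −70 ≡ 7, so v_5 = 7^{−1} = 8 (mod 11).
  v = [10, 1, 8, 6, 8].
Step 2: syndromes of r = [10, 0, 2, 1, 9] (all sums mod 11).
  S_0 = Σ v_i r_i = 10·10 + 1·0 + 8·2 + 6·1 + 8·9 = 194 ≡ 7.
  S_1 = Σ v_i α_i r_i = 10·2·10 + 1·10·0 + 8·4·2 + 6·7·1 + 8·9·9 = 954 ≡ 8.
  α_i^2 mod 11 = [4, 1, 5, 5, 4].
  S_2 = Σ v_i α_i^2 r_i = 10·4·10 + 1·1·0 + 8·5·2 + 6·5·1 + 8·4·9 = 798 ≡ 6.
  S = (7, 8, 6) ≠ 0, so r is not a codeword (an error is present).
Step 3: locate the error. For a single error e at position i, S_ℓ = v_i·e·α_i^ℓ, so α_err = S_1/S_0.
  S_0^{−1} = 7^{−1} = 8 (mod 11), so α_err = 8·8 = 64 ≡ 9 = α_5. Error position i = 5.
  Consistency check: S_2/S_1 = 6·7 = 42 ≡ 9 = α_err ✓ (single-error assumption holds).
Step 4: error magnitude e = S_0/v_5 = S_0·∏_{j≠5}(α_5 − α_j) = 7·7 = 49 ≡ 5 (mod 11).
Step 5: correct position 5: c_5 = r_5 − e = 9 − 5 ≡ 4 (mod 11). Hence c = [10, 0, 2, 1, 4].
  Check: interpolating c through the α_i gives m(x) = 7 + 7·x (degree < 2) with m(α_i) = c_i for every i, so c is indeed a codeword.


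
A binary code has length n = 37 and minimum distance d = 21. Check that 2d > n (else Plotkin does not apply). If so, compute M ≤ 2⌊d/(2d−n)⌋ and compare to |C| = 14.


Plotkin bound M ≤ 8; given |C| = 14 > bound (violated).

Check applicability: 2d = 42, n = 37.
2d − n = 5 > 0, so Plotkin applies.
Compute d/(2d−n) = 21/5 ≈ 4.2000.
⌊d/(2d−n)⌋ = 4.
Plotkin bound: M ≤ 2·4 = 8.
Given |C| = 14, check: VIOLATED.
This |C| is above the Plotkin bound, so no binary code with n = 37, d = 21 and 14 codewords exists.


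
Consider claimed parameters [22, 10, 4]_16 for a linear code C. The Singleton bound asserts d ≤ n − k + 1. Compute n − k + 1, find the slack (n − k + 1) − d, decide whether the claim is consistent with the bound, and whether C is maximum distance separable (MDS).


Singleton RHS = n − k + 1 = 13, slack = 9, bound satisfied, not MDS.

Singleton bound: d ≤ n − k + 1.
Here n = 22, k = 10, so n − k + 1 = 13.
Given d = 4, check d ≤ 13: YES.
Slack = (n − k + 1) − d = 9.
The code is NOT MDS (slack = 9 > 0).
Description: the claimed parameters are [22, 10, 4]_16; such a code would be non-MDS.


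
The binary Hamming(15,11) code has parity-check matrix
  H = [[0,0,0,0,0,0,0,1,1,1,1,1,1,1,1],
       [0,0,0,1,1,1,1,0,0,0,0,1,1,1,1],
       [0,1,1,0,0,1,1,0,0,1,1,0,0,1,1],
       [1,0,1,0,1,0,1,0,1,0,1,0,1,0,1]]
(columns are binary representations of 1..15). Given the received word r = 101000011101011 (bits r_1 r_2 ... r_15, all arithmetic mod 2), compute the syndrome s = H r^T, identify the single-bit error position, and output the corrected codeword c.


s = (0, 1, 0, 0)^T, error position = 4, corrected codeword c = 101100011101011

Compute s = H r^T mod 2 one row at a time:
  s_1 = 1 + 1 + 1 + 0 + 1 + 0 + 1 + 1 = 6 ≡ 0 (mod 2).
  s_2 = 0 + 0 + 0 + 0 + 1 + 0 + 1 + 1 = 3 ≡ 1 (mod 2).
  s_3 = 0 + 1 + 0 + 0 + 1 + 0 + 1 + 1 = 4 ≡ 0 (mod 2).
  s_4 = 1 + 1 + 0 + 0 + 1 + 0 + 0 + 1 = 4 ≡ 0 (mod 2).
s = (0, 1, 0, 0)^T — this equals column 4 of H (binary 0100), so error is at position 4.
Correct: flip bit 4 of r = 101000011101011 to get c = 101100011101011.


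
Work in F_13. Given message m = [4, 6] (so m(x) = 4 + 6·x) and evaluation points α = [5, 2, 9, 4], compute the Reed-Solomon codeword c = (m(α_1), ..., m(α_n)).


c = [8, 3, 6, 2]

Message polynomial: m(x) = 4 + 6·x (mod 13).
For each evaluation point α_i, compute m(α_i) mod 13:
  α_1 = 5: Horner steps 6 → 8, so m(5) = 8.
  α_2 = 2: Horner steps 6 → 3, so m(2) = 3.
  α_3 = 9: Horner steps 6 → 6, so m(9) = 6.
  α_4 = 4: Horner steps 6 → 2, so m(4) = 2.
Codeword c = [8, 3, 6, 2] ∈ F_13^4.


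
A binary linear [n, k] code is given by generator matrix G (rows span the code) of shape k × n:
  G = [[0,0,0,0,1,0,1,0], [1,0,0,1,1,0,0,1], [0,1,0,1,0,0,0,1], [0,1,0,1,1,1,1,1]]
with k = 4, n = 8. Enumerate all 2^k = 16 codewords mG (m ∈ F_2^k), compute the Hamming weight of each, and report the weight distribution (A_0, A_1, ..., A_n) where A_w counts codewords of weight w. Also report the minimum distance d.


Weight distribution: A_0 = 1, A_1 = 1, A_2 = 1, A_3 = 4, A_4 = 5, A_5 = 3, A_6 = 1. Minimum distance d = 1.

Enumerate all 2^4 = 16 messages m ∈ F_2^4.
For each, compute codeword c = mG in F_2^8, then tally its weight.
  m = 0000 → c = 00000000, weight = 0.
  m = 1000 → c = 00001010, weight = 2.
  m = 0100 → c = 10011001, weight = 4.
  m = 1100 → c = 10010011, weight = 4.
  m = 0010 → c = 01010001, weight = 3.
  m = 1010 → c = 01011011, weight = 5.
  m = 0110 → c = 11001000, weight = 3.
  m = 1110 → c = 11000010, weight = 3.
  m = 0001 → c = 01011111, weight = 6.
  m = 1001 → c = 01010101, weight = 4.
  m = 0101 → c = 11000110, weight = 4.
  m = 1101 → c = 11001100, weight = 4.
  m = 0011 → c = 00001110, weight = 3.
  m = 1011 → c = 00000100, weight = 1.
  m = 0111 → c = 10010111, weight = 5.
  m = 1111 → c = 10011101, weight = 5.
Tally weights:
  weight 0: 1 codewords.
  weight 1: 1 codewords.
  weight 2: 1 codewords.
  weight 3: 4 codewords.
  weight 4: 5 codewords.
  weight 5: 3 codewords.
  weight 6: 1 codewords.
Minimum distance d = smallest w > 0 with A_w > 0 = 1.
Sanity: Σ A_w = 16 = 2^4 = 16 ✓.


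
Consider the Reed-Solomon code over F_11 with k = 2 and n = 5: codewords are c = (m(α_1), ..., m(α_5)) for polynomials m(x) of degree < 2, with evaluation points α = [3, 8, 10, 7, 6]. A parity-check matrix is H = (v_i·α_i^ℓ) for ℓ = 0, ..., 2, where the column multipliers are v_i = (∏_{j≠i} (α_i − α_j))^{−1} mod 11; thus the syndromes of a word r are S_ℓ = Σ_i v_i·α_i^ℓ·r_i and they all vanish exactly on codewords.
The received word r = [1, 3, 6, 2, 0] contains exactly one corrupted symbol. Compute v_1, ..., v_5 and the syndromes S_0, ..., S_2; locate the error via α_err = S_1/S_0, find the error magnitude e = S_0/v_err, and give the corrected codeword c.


S = (6, 9, 8), error at position 4, error magnitude e = 6, c = [1, 3, 6, 7, 0].

Step 1: column multipliers v_i = (∏_{j≠i}(α_i − α_j))^{−1} mod 11.
  i = 1 (α = 3): (3−8)(3−10)(3−7)(3−6) = (−5)·(−7)·(−4)·(−3) = 420 ≡ 2, so v_1 = 2^{−1} = 6 (mod 11).
  i = 2 (α = 8): (8−3)(8−10)(8−7)(8−6) = 5·(−2)·1·2 = −20 ≡ 2, so v_2 = 2^{−1} = 6 (mod 11).
  i = 3 (α = 10): (10−3)(10−8)(10−7)(10−6) = 7·2·3·4 = 168 ≡ 3, so v_3 = 3^{−1} = 4 (mod 11).
  i = 4 (α = 7): (7−3)(7−8)(7−10)(7−6) = 4·(−1)·(−3)·1 = 12 ≡ 1, so v_4 = 1^{−1} = 1 (mod 11).
  i = 5 (α = 6): (6−3)(6−8)(6−10)(6−7) = 3·(−2)·(−4)·(−1) = −24 ≡ 9, so v_5 = 9^{−1} = 5 (mod 11).
  v = [6, 6, 4, 1, 5].
Step 2: syndromes of r = [1, 3, 6, 2, 0] (all sums mod 11).
  S_0 = Σ v_i r_i = 6·1 + 6·3 + 4·6 + 1·2 + 5·0 = 50 ≡ 6.
  S_1 = Σ v_i α_i r_i = 6·3·1 + 6·8·3 + 4·10·6 + 1·7·2 + 5·6·0 = 416 ≡ 9.
  α_i^2 mod 11 = [9, 9, 1, 5, 3].
  S_2 = Σ v_i α_i^2 r_i = 6·9·1 + 6·9·3 + 4·1·6 + 1·5·2 + 5·3·0 = 250 ≡ 8.
  S = (6, 9, 8) ≠ 0, so r is not a codeword (an error is present).
Step 3: locate the error. For a single error e at position i, S_ℓ = v_i·e·α_i^ℓ, so α_err = S_1/S_0.
  S_0^{−1} = 6^{−1} = 2 (mod 11), so α_err = 9·2 = 18 ≡ 7 = α_4. Error position i = 4.
  Consistency check: S_2/S_1 = 8·5 = 40 ≡ 7 = α_err ✓ (single-error assumption holds).
Step 4: error magnitude e = S_0/v_4 = S_0·∏_{j≠4}(α_4 − α_j) = 6·1 = 6 ≡ 6 (mod 11).
Step 5: correct position 4: c_4 = r_4 − e = 2 − 6 ≡ 7 (mod 11). Hence c = [1, 3, 6, 7, 0].
  Check: interpolating c through the α_i gives m(x) = 2 + 7·x (degree < 2) with m(α_i) = c_i for every i, so c is indeed a codeword.


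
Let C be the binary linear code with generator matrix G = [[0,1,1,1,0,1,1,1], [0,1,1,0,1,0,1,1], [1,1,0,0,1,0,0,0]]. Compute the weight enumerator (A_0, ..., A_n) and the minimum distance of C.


Weight distribution: A_0 = 1, A_3 = 2, A_4 = 2, A_5 = 1, A_6 = 1, A_7 = 1. Minimum distance d = 3.

Enumerate all 2^3 = 8 messages m ∈ F_2^3.
For each, compute codeword c = mG in F_2^8, then tally its weight.
  m = 000 → c = 00000000, weight = 0.
  m = 100 → c = 01110111, weight = 6.
  m = 010 → c = 01101011, weight = 5.
  m = 110 → c = 00011100, weight = 3.
  m = 001 → c = 11001000, weight = 3.
  m = 101 → c = 10111111, weight = 7.
  m = 011 → c = 10100011, weight = 4.
  m = 111 → c = 11010100, weight = 4.
Tally weights:
  weight 0: 1 codewords.
  weight 3: 2 codewords.
  weight 4: 2 codewords.
  weight 5: 1 codewords.
  weight 6: 1 codewords.
  weight 7: 1 codewords.
Minimum distance d = smallest w > 0 with A_w > 0 = 3.
Sanity: Σ A_w = 8 = 2^3 = 8 ✓.
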